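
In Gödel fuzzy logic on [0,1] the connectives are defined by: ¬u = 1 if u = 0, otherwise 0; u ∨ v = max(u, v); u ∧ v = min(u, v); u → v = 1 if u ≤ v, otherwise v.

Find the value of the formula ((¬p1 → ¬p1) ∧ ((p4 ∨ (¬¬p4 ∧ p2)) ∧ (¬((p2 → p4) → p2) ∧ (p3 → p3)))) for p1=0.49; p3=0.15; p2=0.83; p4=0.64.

0.00

¬p1: Gödel ¬ of 0.49 = 0 (operand ≠ 0)
¬p1: Gödel ¬ of 0.49 = 0 (operand ≠ 0)
(¬p1 → ¬p1): 0 ≤ 0, so result = 1
¬p4: Gödel ¬ of 0.64 = 0 (operand ≠ 0)
¬¬p4: Gödel ¬ of 0 = 1 (operand is 0)
(¬¬p4 ∧ p2) = min(1, 0.83) = 0.83
(p4 ∨ (¬¬p4 ∧ p2)) = max(0.64, 0.83) = 0.83
(p2 → p4): 0.83 > 0.64, so result = 0.64
((p2 → p4) → p2): 0.64 ≤ 0.83, so result = 1
¬((p2 → p4) → p2): Gödel ¬ of 1 = 0 (operand ≠ 0)
(p3 → p3): 0.15 ≤ 0.15, so result = 1
(¬((p2 → p4) → p2) ∧ (p3 → p3)) = min(0, 1) = 0
((p4 ∨ (¬¬p4 ∧ p2)) ∧ (¬((p2 → p4) → p2) ∧ (p3 → p3))) = min(0.83, 0) = 0
((¬p1 → ¬p1) ∧ ((p4 ∨ (¬¬p4 ∧ p2)) ∧ (¬((p2 → p4) → p2) ∧ (p3 → p3)))) = min(1, 0) = 0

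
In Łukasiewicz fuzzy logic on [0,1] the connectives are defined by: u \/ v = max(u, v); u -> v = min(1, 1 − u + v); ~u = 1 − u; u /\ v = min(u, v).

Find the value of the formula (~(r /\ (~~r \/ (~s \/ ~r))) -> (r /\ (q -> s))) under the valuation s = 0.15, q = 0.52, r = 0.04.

0.08

~r: Łukasiewicz ¬ gives 1 − 0.04 = 0.96
~~r: Łukasiewicz ¬ gives 1 − 0.96 = 0.04
~s: Łukasiewicz ¬ gives 1 − 0.15 = 0.85
~r: Łukasiewicz ¬ gives 1 − 0.04 = 0.96
(~s \/ ~r) = max(0.85, 0.96) = 0.96
(~~r \/ (~s \/ ~r)) = max(0.04, 0.96) = 0.96
(r /\ (~~r \/ (~s \/ ~r))) = min(0.04, 0.96) = 0.04
~(r /\ (~~r \/ (~s \/ ~r))): Łukasiewicz ¬ gives 1 − 0.04 = 0.96
(q -> s): min(1, 1 − 0.52 + 0.15) = 0.63
(r /\ (q -> s)) = min(0.04, 0.63) = 0.04
(~(r /\ (~~r \/ (~s \/ ~r))) -> (r /\ (q -> s))): min(1, 1 − 0.96 + 0.04) = 0.08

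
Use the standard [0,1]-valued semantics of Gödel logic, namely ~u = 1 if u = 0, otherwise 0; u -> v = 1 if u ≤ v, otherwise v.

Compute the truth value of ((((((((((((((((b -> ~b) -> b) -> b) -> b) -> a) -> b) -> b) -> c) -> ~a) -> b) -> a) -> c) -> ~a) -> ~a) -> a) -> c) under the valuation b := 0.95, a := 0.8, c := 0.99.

1.00

~b: Gödel ¬ of 0.95 = 0 (operand ≠ 0)
(b -> ~b): 0.95 > 0, so result = 0
((b -> ~b) -> b): 0 ≤ 0.95, so result = 1
(((b -> ~b) -> b) -> b): 1 > 0.95, so result = 0.95
((((b -> ~b) -> b) -> b) -> b): 0.95 ≤ 0.95, so result = 1
(((((b -> ~b) -> b) -> b) -> b) -> a): 1 > 0.8, so result = 0.8
((((((b -> ~b) -> b) -> b) -> b) -> a) -> b): 0.8 ≤ 0.95, so result = 1
(((((((b -> ~b) -> b) -> b) -> b) -> a) -> b) -> b): 1 > 0.95, so result = 0.95
((((((((b -> ~b) -> b) -> b) -> b) -> a) -> b) -> b) -> c): 0.95 ≤ 0.99, so result = 1
~a: Gödel ¬ of 0.8 = 0 (operand ≠ 0)
(((((((((b -> ~b) -> b) -> b) -> b) -> a) -> b) -> b) -> c) -> ~a): 1 > 0, so result = 0
((((((((((b -> ~b) -> b) -> b) -> b) -> a) -> b) -> b) -> c) -> ~a) -> b): 0 ≤ 0.95, so result = 1
(((((((((((b -> ~b) -> b) -> b) -> b) -> a) -> b) -> b) -> c) -> ~a) -> b) -> a): 1 > 0.8, so result = 0.8
((((((((((((b -> ~b) -> b) -> b) -> b) -> a) -> b) -> b) -> c) -> ~a) -> b) -> a) -> c): 0.8 ≤ 0.99, so result = 1
~a: Gödel ¬ of 0.8 = 0 (operand ≠ 0)
(((((((((((((b -> ~b) -> b) -> b) -> b) -> a) -> b) -> b) -> c) -> ~a) -> b) -> a) -> c) -> ~a): 1 > 0, so result = 0
~a: Gödel ¬ of 0.8 = 0 (operand ≠ 0)
((((((((((((((b -> ~b) -> b) -> b) -> b) -> a) -> b) -> b) -> c) -> ~a) -> b) -> a) -> c) -> ~a) -> ~a): 0 ≤ 0, so result = 1
(((((((((((((((b -> ~b) -> b) -> b) -> b) -> a) -> b) -> b) -> c) -> ~a) -> b) -> a) -> c) -> ~a) -> ~a) -> a): 1 > 0.8, so result = 0.8
((((((((((((((((b -> ~b) -> b) -> b) -> b) -> a) -> b) -> b) -> c) -> ~a) -> b) -> a) -> c) -> ~a) -> ~a) -> a) -> c): 0.8 ≤ 0.99, so result = 1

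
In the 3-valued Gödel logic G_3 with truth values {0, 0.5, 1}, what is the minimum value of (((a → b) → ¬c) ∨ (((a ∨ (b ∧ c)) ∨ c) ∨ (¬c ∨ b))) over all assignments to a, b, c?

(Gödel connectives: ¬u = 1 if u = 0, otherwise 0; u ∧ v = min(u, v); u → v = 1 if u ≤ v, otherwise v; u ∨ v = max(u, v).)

The minimum is attained at a = 0, b = 0, c = 0.5:
  (a → b): 0 ≤ 0, so result = 1
  ¬c: Gödel ¬ of 0.5 = 0 (operand ≠ 0)
  ((a → b) → ¬c): 1 > 0, so result = 0
  (b ∧ c) = min(0, 0.5) = 0
  (a ∨ (b ∧ c)) = max(0, 0) = 0
  ((a ∨ (b ∧ c)) ∨ c) = max(0, 0.5) = 0.5
  ¬c: Gödel ¬ of 0.5 = 0 (operand ≠ 0)
  (¬c ∨ b) = max(0, 0) = 0
  (((a ∨ (b ∧ c)) ∨ c) ∨ (¬c ∨ b)) = max(0.5, 0) = 0.5
  (((a → b) → ¬c) ∨ (((a ∨ (b ∧ c)) ∨ c) ∨ (¬c ∨ b))) = max(0, 0.5) = 0.5
Checking all 27 assignments confirms none give a value below 0.50.

0.50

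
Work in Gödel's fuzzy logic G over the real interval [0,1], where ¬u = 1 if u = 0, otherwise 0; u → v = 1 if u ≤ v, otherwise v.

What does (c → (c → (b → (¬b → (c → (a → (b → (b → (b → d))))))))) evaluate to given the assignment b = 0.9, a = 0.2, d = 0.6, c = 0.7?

1.00

¬b: Gödel ¬ of 0.9 = 0 (operand ≠ 0)
(b → d): 0.9 > 0.6, so result = 0.6
(b → (b → d)): 0.9 > 0.6, so result = 0.6
(b → (b → (b → d))): 0.9 > 0.6, so result = 0.6
(a → (b → (b → (b → d)))): 0.2 ≤ 0.6, so result = 1
(c → (a → (b → (b → (b → d))))): 0.7 ≤ 1, so result = 1
(¬b → (c → (a → (b → (b → (b → d)))))): 0 ≤ 1, so result = 1
(b → (¬b → (c → (a → (b → (b → (b → d))))))): 0.9 ≤ 1, so result = 1
(c → (b → (¬b → (c → (a → (b → (b → (b → d)))))))): 0.7 ≤ 1, so result = 1
(c → (c → (b → (¬b → (c → (a → (b → (b → (b → d))))))))): 0.7 ≤ 1, so result = 1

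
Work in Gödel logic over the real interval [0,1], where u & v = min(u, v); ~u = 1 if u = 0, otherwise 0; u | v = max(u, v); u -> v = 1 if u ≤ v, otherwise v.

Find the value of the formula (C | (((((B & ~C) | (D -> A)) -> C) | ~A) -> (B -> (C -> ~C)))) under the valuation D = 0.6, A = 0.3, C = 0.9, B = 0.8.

~C: Gödel ¬ of 0.9 = 0 (operand ≠ 0)
(B & ~C) = min(0.8, 0) = 0
(D -> A): 0.6 > 0.3, so result = 0.3
((B & ~C) | (D -> A)) = max(0, 0.3) = 0.3
(((B & ~C) | (D -> A)) -> C): 0.3 ≤ 0.9, so result = 1
~A: Gödel ¬ of 0.3 = 0 (operand ≠ 0)
((((B & ~C) | (D -> A)) -> C) | ~A) = max(1, 0) = 1
~C: Gödel ¬ of 0.9 = 0 (operand ≠ 0)
(C -> ~C): 0.9 > 0, so result = 0
(B -> (C -> ~C)): 0.8 > 0, so result = 0
(((((B & ~C) | (D -> A)) -> C) | ~A) -> (B -> (C -> ~C))): 1 > 0, so result = 0
(C | (((((B & ~C) | (D -> A)) -> C) | ~A) -> (B -> (C -> ~C)))) = max(0.9, 0) = 0.9

0.90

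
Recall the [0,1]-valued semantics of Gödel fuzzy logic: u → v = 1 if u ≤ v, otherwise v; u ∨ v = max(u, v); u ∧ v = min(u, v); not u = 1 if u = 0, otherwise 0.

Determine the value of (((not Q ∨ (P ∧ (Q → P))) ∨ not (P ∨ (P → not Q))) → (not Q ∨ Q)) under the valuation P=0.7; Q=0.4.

0.40

not Q: Gödel ¬ of 0.4 = 0 (operand ≠ 0)
(Q → P): 0.4 ≤ 0.7, so result = 1
(P ∧ (Q → P)) = min(0.7, 1) = 0.7
(not Q ∨ (P ∧ (Q → P))) = max(0, 0.7) = 0.7
not Q: Gödel ¬ of 0.4 = 0 (operand ≠ 0)
(P → not Q): 0.7 > 0, so result = 0
(P ∨ (P → not Q)) = max(0.7, 0) = 0.7
not (P ∨ (P → not Q)): Gödel ¬ of 0.7 = 0 (operand ≠ 0)
((not Q ∨ (P ∧ (Q → P))) ∨ not (P ∨ (P → not Q))) = max(0.7, 0) = 0.7
not Q: Gödel ¬ of 0.4 = 0 (operand ≠ 0)
(not Q ∨ Q) = max(0, 0.4) = 0.4
(((not Q ∨ (P ∧ (Q → P))) ∨ not (P ∨ (P → not Q))) → (not Q ∨ Q)): 0.7 > 0.4, so result = 0.4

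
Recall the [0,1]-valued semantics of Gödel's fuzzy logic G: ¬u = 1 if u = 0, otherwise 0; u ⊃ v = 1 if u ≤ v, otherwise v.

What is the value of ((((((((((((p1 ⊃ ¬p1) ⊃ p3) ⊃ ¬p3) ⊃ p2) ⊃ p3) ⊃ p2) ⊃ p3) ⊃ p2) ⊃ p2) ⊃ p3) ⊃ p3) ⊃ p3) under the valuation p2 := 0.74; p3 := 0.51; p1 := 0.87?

0.51

¬p1: Gödel ¬ of 0.87 = 0 (operand ≠ 0)
(p1 ⊃ ¬p1): 0.87 > 0, so result = 0
((p1 ⊃ ¬p1) ⊃ p3): 0 ≤ 0.51, so result = 1
¬p3: Gödel ¬ of 0.51 = 0 (operand ≠ 0)
(((p1 ⊃ ¬p1) ⊃ p3) ⊃ ¬p3): 1 > 0, so result = 0
((((p1 ⊃ ¬p1) ⊃ p3) ⊃ ¬p3) ⊃ p2): 0 ≤ 0.74, so result = 1
(((((p1 ⊃ ¬p1) ⊃ p3) ⊃ ¬p3) ⊃ p2) ⊃ p3): 1 > 0.51, so result = 0.51
((((((p1 ⊃ ¬p1) ⊃ p3) ⊃ ¬p3) ⊃ p2) ⊃ p3) ⊃ p2): 0.51 ≤ 0.74, so result = 1
(((((((p1 ⊃ ¬p1) ⊃ p3) ⊃ ¬p3) ⊃ p2) ⊃ p3) ⊃ p2) ⊃ p3): 1 > 0.51, so result = 0.51
((((((((p1 ⊃ ¬p1) ⊃ p3) ⊃ ¬p3) ⊃ p2) ⊃ p3) ⊃ p2) ⊃ p3) ⊃ p2): 0.51 ≤ 0.74, so result = 1
(((((((((p1 ⊃ ¬p1) ⊃ p3) ⊃ ¬p3) ⊃ p2) ⊃ p3) ⊃ p2) ⊃ p3) ⊃ p2) ⊃ p2): 1 > 0.74, so result = 0.74
((((((((((p1 ⊃ ¬p1) ⊃ p3) ⊃ ¬p3) ⊃ p2) ⊃ p3) ⊃ p2) ⊃ p3) ⊃ p2) ⊃ p2) ⊃ p3): 0.74 > 0.51, so result = 0.51
(((((((((((p1 ⊃ ¬p1) ⊃ p3) ⊃ ¬p3) ⊃ p2) ⊃ p3) ⊃ p2) ⊃ p3) ⊃ p2) ⊃ p2) ⊃ p3) ⊃ p3): 0.51 ≤ 0.51, so result = 1
((((((((((((p1 ⊃ ¬p1) ⊃ p3) ⊃ ¬p3) ⊃ p2) ⊃ p3) ⊃ p2) ⊃ p3) ⊃ p2) ⊃ p2) ⊃ p3) ⊃ p3) ⊃ p3): 1 > 0.51, so result = 0.51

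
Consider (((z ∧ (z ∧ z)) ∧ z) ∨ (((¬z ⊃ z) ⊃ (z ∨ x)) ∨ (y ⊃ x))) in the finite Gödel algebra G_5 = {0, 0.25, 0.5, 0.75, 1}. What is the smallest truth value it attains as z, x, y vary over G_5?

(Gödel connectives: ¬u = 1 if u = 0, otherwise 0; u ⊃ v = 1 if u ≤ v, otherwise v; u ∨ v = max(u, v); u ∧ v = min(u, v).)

0.25

The minimum is attained at z = 0.25, x = 0, y = 0.25:
  (z ∧ z) = min(0.25, 0.25) = 0.25
  (z ∧ (z ∧ z)) = min(0.25, 0.25) = 0.25
  ((z ∧ (z ∧ z)) ∧ z) = min(0.25, 0.25) = 0.25
  ¬z: Gödel ¬ of 0.25 = 0 (operand ≠ 0)
  (¬z ⊃ z): 0 ≤ 0.25, so result = 1
  (z ∨ x) = max(0.25, 0) = 0.25
  ((¬z ⊃ z) ⊃ (z ∨ x)): 1 > 0.25, so result = 0.25
  (y ⊃ x): 0.25 > 0, so result = 0
  (((¬z ⊃ z) ⊃ (z ∨ x)) ∨ (y ⊃ x)) = max(0.25, 0) = 0.25
  (((z ∧ (z ∧ z)) ∧ z) ∨ (((¬z ⊃ z) ⊃ (z ∨ x)) ∨ (y ⊃ x))) = max(0.25, 0.25) = 0.25
Checking all 125 assignments confirms none give a value below 0.25.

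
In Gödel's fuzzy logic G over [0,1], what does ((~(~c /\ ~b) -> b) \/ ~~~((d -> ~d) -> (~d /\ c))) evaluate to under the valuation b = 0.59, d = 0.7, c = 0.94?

0.59

~c: Gödel ¬ of 0.94 = 0 (operand ≠ 0)
~b: Gödel ¬ of 0.59 = 0 (operand ≠ 0)
(~c /\ ~b) = min(0, 0) = 0
~(~c /\ ~b): Gödel ¬ of 0 = 1 (operand is 0)
(~(~c /\ ~b) -> b): 1 > 0.59, so result = 0.59
~d: Gödel ¬ of 0.7 = 0 (operand ≠ 0)
(d -> ~d): 0.7 > 0, so result = 0
~d: Gödel ¬ of 0.7 = 0 (operand ≠ 0)
(~d /\ c) = min(0, 0.94) = 0
((d -> ~d) -> (~d /\ c)): 0 ≤ 0, so result = 1
~((d -> ~d) -> (~d /\ c)): Gödel ¬ of 1 = 0 (operand ≠ 0)
~~((d -> ~d) -> (~d /\ c)): Gödel ¬ of 0 = 1 (operand is 0)
~~~((d -> ~d) -> (~d /\ c)): Gödel ¬ of 1 = 0 (operand ≠ 0)
((~(~c /\ ~b) -> b) \/ ~~~((d -> ~d) -> (~d /\ c))) = max(0.59, 0) = 0.59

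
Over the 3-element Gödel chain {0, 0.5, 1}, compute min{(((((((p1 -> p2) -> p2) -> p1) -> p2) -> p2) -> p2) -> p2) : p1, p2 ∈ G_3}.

0.50

The minimum is attained at p1 = 0, p2 = 0.5:
  (p1 -> p2): 0 ≤ 0.5, so result = 1
  ((p1 -> p2) -> p2): 1 > 0.5, so result = 0.5
  (((p1 -> p2) -> p2) -> p1): 0.5 > 0, so result = 0
  ((((p1 -> p2) -> p2) -> p1) -> p2): 0 ≤ 0.5, so result = 1
  (((((p1 -> p2) -> p2) -> p1) -> p2) -> p2): 1 > 0.5, so result = 0.5
  ((((((p1 -> p2) -> p2) -> p1) -> p2) -> p2) -> p2): 0.5 ≤ 0.5, so result = 1
  (((((((p1 -> p2) -> p2) -> p1) -> p2) -> p2) -> p2) -> p2): 1 > 0.5, so result = 0.5
Checking all 9 assignments confirms none give a value below 0.50.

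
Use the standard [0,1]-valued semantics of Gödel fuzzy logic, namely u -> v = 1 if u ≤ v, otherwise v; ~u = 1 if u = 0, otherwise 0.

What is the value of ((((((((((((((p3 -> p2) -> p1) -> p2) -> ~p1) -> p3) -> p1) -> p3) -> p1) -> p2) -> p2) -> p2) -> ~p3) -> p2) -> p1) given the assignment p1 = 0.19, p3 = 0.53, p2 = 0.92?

0.19

(p3 -> p2): 0.53 ≤ 0.92, so result = 1
((p3 -> p2) -> p1): 1 > 0.19, so result = 0.19
(((p3 -> p2) -> p1) -> p2): 0.19 ≤ 0.92, so result = 1
~p1: Gödel ¬ of 0.19 = 0 (operand ≠ 0)
((((p3 -> p2) -> p1) -> p2) -> ~p1): 1 > 0, so result = 0
(((((p3 -> p2) -> p1) -> p2) -> ~p1) -> p3): 0 ≤ 0.53, so result = 1
((((((p3 -> p2) -> p1) -> p2) -> ~p1) -> p3) -> p1): 1 > 0.19, so result = 0.19
(((((((p3 -> p2) -> p1) -> p2) -> ~p1) -> p3) -> p1) -> p3): 0.19 ≤ 0.53, so result = 1
((((((((p3 -> p2) -> p1) -> p2) -> ~p1) -> p3) -> p1) -> p3) -> p1): 1 > 0.19, so result = 0.19
(((((((((p3 -> p2) -> p1) -> p2) -> ~p1) -> p3) -> p1) -> p3) -> p1) -> p2): 0.19 ≤ 0.92, so result = 1
((((((((((p3 -> p2) -> p1) -> p2) -> ~p1) -> p3) -> p1) -> p3) -> p1) -> p2) -> p2): 1 > 0.92, so result = 0.92
(((((((((((p3 -> p2) -> p1) -> p2) -> ~p1) -> p3) -> p1) -> p3) -> p1) -> p2) -> p2) -> p2): 0.92 ≤ 0.92, so result = 1
~p3: Gödel ¬ of 0.53 = 0 (operand ≠ 0)
((((((((((((p3 -> p2) -> p1) -> p2) -> ~p1) -> p3) -> p1) -> p3) -> p1) -> p2) -> p2) -> p2) -> ~p3): 1 > 0, so result = 0
(((((((((((((p3 -> p2) -> p1) -> p2) -> ~p1) -> p3) -> p1) -> p3) -> p1) -> p2) -> p2) -> p2) -> ~p3) -> p2): 0 ≤ 0.92, so result = 1
((((((((((((((p3 -> p2) -> p1) -> p2) -> ~p1) -> p3) -> p1) -> p3) -> p1) -> p2) -> p2) -> p2) -> ~p3) -> p2) -> p1): 1 > 0.19, so result = 0.19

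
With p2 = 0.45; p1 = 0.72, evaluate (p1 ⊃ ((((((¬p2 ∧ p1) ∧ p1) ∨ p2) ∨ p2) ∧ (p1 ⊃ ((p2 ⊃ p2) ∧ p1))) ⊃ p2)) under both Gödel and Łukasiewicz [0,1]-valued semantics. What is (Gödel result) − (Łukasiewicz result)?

0.00

Gödel evaluation:
  ¬p2: Gödel ¬ of 0.45 = 0 (operand ≠ 0)
  (¬p2 ∧ p1) = min(0, 0.72) = 0
  ((¬p2 ∧ p1) ∧ p1) = min(0, 0.72) = 0
  (((¬p2 ∧ p1) ∧ p1) ∨ p2) = max(0, 0.45) = 0.45
  ((((¬p2 ∧ p1) ∧ p1) ∨ p2) ∨ p2) = max(0.45, 0.45) = 0.45
  (p2 ⊃ p2): 0.45 ≤ 0.45, so result = 1
  ((p2 ⊃ p2) ∧ p1) = min(1, 0.72) = 0.72
  (p1 ⊃ ((p2 ⊃ p2) ∧ p1)): 0.72 ≤ 0.72, so result = 1
  (((((¬p2 ∧ p1) ∧ p1) ∨ p2) ∨ p2) ∧ (p1 ⊃ ((p2 ⊃ p2) ∧ p1))) = min(0.45, 1) = 0.45
  ((((((¬p2 ∧ p1) ∧ p1) ∨ p2) ∨ p2) ∧ (p1 ⊃ ((p2 ⊃ p2) ∧ p1))) ⊃ p2): 0.45 ≤ 0.45, so result = 1
  (p1 ⊃ ((((((¬p2 ∧ p1) ∧ p1) ∨ p2) ∨ p2) ∧ (p1 ⊃ ((p2 ⊃ p2) ∧ p1))) ⊃ p2)): 0.72 ≤ 1, so result = 1
  Gödel value = 1
Łukasiewicz evaluation:
  ¬p2: Łukasiewicz ¬ gives 1 − 0.45 = 0.55
  (¬p2 ∧ p1) = min(0.55, 0.72) = 0.55
  ((¬p2 ∧ p1) ∧ p1) = min(0.55, 0.72) = 0.55
  (((¬p2 ∧ p1) ∧ p1) ∨ p2) = max(0.55, 0.45) = 0.55
  ((((¬p2 ∧ p1) ∧ p1) ∨ p2) ∨ p2) = max(0.55, 0.45) = 0.55
  (p2 ⊃ p2): min(1, 1 − 0.45 + 0.45) = 1
  ((p2 ⊃ p2) ∧ p1) = min(1, 0.72) = 0.72
  (p1 ⊃ ((p2 ⊃ p2) ∧ p1)): min(1, 1 − 0.72 + 0.72) = 1
  (((((¬p2 ∧ p1) ∧ p1) ∨ p2) ∨ p2) ∧ (p1 ⊃ ((p2 ⊃ p2) ∧ p1))) = min(0.55, 1) = 0.55
  ((((((¬p2 ∧ p1) ∧ p1) ∨ p2) ∨ p2) ∧ (p1 ⊃ ((p2 ⊃ p2) ∧ p1))) ⊃ p2): min(1, 1 − 0.55 + 0.45) = 0.9
  (p1 ⊃ ((((((¬p2 ∧ p1) ∧ p1) ∨ p2) ∨ p2) ∧ (p1 ⊃ ((p2 ⊃ p2) ∧ p1))) ⊃ p2)): min(1, 1 − 0.72 + 0.9) = 1
  Łukasiewicz value = 1
Difference: 1 − 1 = 0.00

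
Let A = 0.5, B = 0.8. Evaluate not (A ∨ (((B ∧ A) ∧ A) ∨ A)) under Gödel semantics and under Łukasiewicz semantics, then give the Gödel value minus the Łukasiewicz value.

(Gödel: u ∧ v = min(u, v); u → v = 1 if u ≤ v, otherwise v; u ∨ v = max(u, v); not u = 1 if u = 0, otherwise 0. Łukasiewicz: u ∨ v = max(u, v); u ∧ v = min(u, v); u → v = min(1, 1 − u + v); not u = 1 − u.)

Gödel evaluation:
  (B ∧ A) = min(0.8, 0.5) = 0.5
  ((B ∧ A) ∧ A) = min(0.5, 0.5) = 0.5
  (((B ∧ A) ∧ A) ∨ A) = max(0.5, 0.5) = 0.5
  (A ∨ (((B ∧ A) ∧ A) ∨ A)) = max(0.5, 0.5) = 0.5
  not (A ∨ (((B ∧ A) ∧ A) ∨ A)): Gödel ¬ of 0.5 = 0 (operand ≠ 0)
  Gödel value = 0
Łukasiewicz evaluation:
  (B ∧ A) = min(0.8, 0.5) = 0.5
  ((B ∧ A) ∧ A) = min(0.5, 0.5) = 0.5
  (((B ∧ A) ∧ A) ∨ A) = max(0.5, 0.5) = 0.5
  (A ∨ (((B ∧ A) ∧ A) ∨ A)) = max(0.5, 0.5) = 0.5
  not (A ∨ (((B ∧ A) ∧ A) ∨ A)): Łukasiewicz ¬ gives 1 − 0.5 = 0.5
  Łukasiewicz value = 0.5
Difference: 0 − 0.5 = -0.50

-0.50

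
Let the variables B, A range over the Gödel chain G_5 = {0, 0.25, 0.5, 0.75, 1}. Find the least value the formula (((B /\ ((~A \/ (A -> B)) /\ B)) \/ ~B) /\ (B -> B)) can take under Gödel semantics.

The minimum is attained at B = 0.25, A = 0:
  ~A: Gödel ¬ of 0 = 1 (operand is 0)
  (A -> B): 0 ≤ 0.25, so result = 1
  (~A \/ (A -> B)) = max(1, 1) = 1
  ((~A \/ (A -> B)) /\ B) = min(1, 0.25) = 0.25
  (B /\ ((~A \/ (A -> B)) /\ B)) = min(0.25, 0.25) = 0.25
  ~B: Gödel ¬ of 0.25 = 0 (operand ≠ 0)
  ((B /\ ((~A \/ (A -> B)) /\ B)) \/ ~B) = max(0.25, 0) = 0.25
  (B -> B): 0.25 ≤ 0.25, so result = 1
  (((B /\ ((~A \/ (A -> B)) /\ B)) \/ ~B) /\ (B -> B)) = min(0.25, 1) = 0.25
Checking all 25 assignments confirms none give a value below 0.25.

0.25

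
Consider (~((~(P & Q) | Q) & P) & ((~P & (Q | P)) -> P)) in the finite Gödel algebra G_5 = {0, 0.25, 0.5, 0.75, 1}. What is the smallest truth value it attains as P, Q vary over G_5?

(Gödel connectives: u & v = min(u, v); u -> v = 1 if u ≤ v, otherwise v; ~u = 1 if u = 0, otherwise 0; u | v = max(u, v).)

The minimum is attained at P = 0, Q = 0.25:
  (P & Q) = min(0, 0.25) = 0
  ~(P & Q): Gödel ¬ of 0 = 1 (operand is 0)
  (~(P & Q) | Q) = max(1, 0.25) = 1
  ((~(P & Q) | Q) & P) = min(1, 0) = 0
  ~((~(P & Q) | Q) & P): Gödel ¬ of 0 = 1 (operand is 0)
  ~P: Gödel ¬ of 0 = 1 (operand is 0)
  (Q | P) = max(0.25, 0) = 0.25
  (~P & (Q | P)) = min(1, 0.25) = 0.25
  ((~P & (Q | P)) -> P): 0.25 > 0, so result = 0
  (~((~(P & Q) | Q) & P) & ((~P & (Q | P)) -> P)) = min(1, 0) = 0
Checking all 25 assignments confirms none give a value below 0.00.

0.00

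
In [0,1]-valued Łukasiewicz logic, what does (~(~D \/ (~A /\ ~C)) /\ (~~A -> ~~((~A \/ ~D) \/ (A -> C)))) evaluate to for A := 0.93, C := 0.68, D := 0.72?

0.72

~D: Łukasiewicz ¬ gives 1 − 0.72 = 0.28
~A: Łukasiewicz ¬ gives 1 − 0.93 = 0.07
~C: Łukasiewicz ¬ gives 1 − 0.68 = 0.32
(~A /\ ~C) = min(0.07, 0.32) = 0.07
(~D \/ (~A /\ ~C)) = max(0.28, 0.07) = 0.28
~(~D \/ (~A /\ ~C)): Łukasiewicz ¬ gives 1 − 0.28 = 0.72
~A: Łukasiewicz ¬ gives 1 − 0.93 = 0.07
~~A: Łukasiewicz ¬ gives 1 − 0.07 = 0.93
~A: Łukasiewicz ¬ gives 1 − 0.93 = 0.07
~D: Łukasiewicz ¬ gives 1 − 0.72 = 0.28
(~A \/ ~D) = max(0.07, 0.28) = 0.28
(A -> C): min(1, 1 − 0.93 + 0.68) = 0.75
((~A \/ ~D) \/ (A -> C)) = max(0.28, 0.75) = 0.75
~((~A \/ ~D) \/ (A -> C)): Łukasiewicz ¬ gives 1 − 0.75 = 0.25
~~((~A \/ ~D) \/ (A -> C)): Łukasiewicz ¬ gives 1 − 0.25 = 0.75
(~~A -> ~~((~A \/ ~D) \/ (A -> C))): min(1, 1 − 0.93 + 0.75) = 0.82
(~(~D \/ (~A /\ ~C)) /\ (~~A -> ~~((~A \/ ~D) \/ (A -> C)))) = min(0.72, 0.82) = 0.72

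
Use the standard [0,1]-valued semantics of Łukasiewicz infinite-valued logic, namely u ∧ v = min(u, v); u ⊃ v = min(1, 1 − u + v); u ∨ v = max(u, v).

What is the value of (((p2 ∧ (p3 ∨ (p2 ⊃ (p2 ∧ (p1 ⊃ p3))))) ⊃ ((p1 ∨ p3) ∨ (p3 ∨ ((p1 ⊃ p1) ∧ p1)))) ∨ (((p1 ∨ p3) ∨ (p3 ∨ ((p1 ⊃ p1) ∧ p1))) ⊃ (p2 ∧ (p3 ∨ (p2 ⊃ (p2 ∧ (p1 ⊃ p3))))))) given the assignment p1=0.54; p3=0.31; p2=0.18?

(p1 ⊃ p3): min(1, 1 − 0.54 + 0.31) = 0.77
(p2 ∧ (p1 ⊃ p3)) = min(0.18, 0.77) = 0.18
(p2 ⊃ (p2 ∧ (p1 ⊃ p3))): min(1, 1 − 0.18 + 0.18) = 1
(p3 ∨ (p2 ⊃ (p2 ∧ (p1 ⊃ p3)))) = max(0.31, 1) = 1
(p2 ∧ (p3 ∨ (p2 ⊃ (p2 ∧ (p1 ⊃ p3))))) = min(0.18, 1) = 0.18
(p1 ∨ p3) = max(0.54, 0.31) = 0.54
(p1 ⊃ p1): min(1, 1 − 0.54 + 0.54) = 1
((p1 ⊃ p1) ∧ p1) = min(1, 0.54) = 0.54
(p3 ∨ ((p1 ⊃ p1) ∧ p1)) = max(0.31, 0.54) = 0.54
((p1 ∨ p3) ∨ (p3 ∨ ((p1 ⊃ p1) ∧ p1))) = max(0.54, 0.54) = 0.54
((p2 ∧ (p3 ∨ (p2 ⊃ (p2 ∧ (p1 ⊃ p3))))) ⊃ ((p1 ∨ p3) ∨ (p3 ∨ ((p1 ⊃ p1) ∧ p1)))): min(1, 1 − 0.18 + 0.54) = 1
(p1 ∨ p3) = max(0.54, 0.31) = 0.54
(p1 ⊃ p1): min(1, 1 − 0.54 + 0.54) = 1
((p1 ⊃ p1) ∧ p1) = min(1, 0.54) = 0.54
(p3 ∨ ((p1 ⊃ p1) ∧ p1)) = max(0.31, 0.54) = 0.54
((p1 ∨ p3) ∨ (p3 ∨ ((p1 ⊃ p1) ∧ p1))) = max(0.54, 0.54) = 0.54
(p1 ⊃ p3): min(1, 1 − 0.54 + 0.31) = 0.77
(p2 ∧ (p1 ⊃ p3)) = min(0.18, 0.77) = 0.18
(p2 ⊃ (p2 ∧ (p1 ⊃ p3))): min(1, 1 − 0.18 + 0.18) = 1
(p3 ∨ (p2 ⊃ (p2 ∧ (p1 ⊃ p3)))) = max(0.31, 1) = 1
(p2 ∧ (p3 ∨ (p2 ⊃ (p2 ∧ (p1 ⊃ p3))))) = min(0.18, 1) = 0.18
(((p1 ∨ p3) ∨ (p3 ∨ ((p1 ⊃ p1) ∧ p1))) ⊃ (p2 ∧ (p3 ∨ (p2 ⊃ (p2 ∧ (p1 ⊃ p3)))))): min(1, 1 − 0.54 + 0.18) = 0.64
(((p2 ∧ (p3 ∨ (p2 ⊃ (p2 ∧ (p1 ⊃ p3))))) ⊃ ((p1 ∨ p3) ∨ (p3 ∨ ((p1 ⊃ p1) ∧ p1)))) ∨ (((p1 ∨ p3) ∨ (p3 ∨ ((p1 ⊃ p1) ∧ p1))) ⊃ (p2 ∧ (p3 ∨ (p2 ⊃ (p2 ∧ (p1 ⊃ p3))))))) = max(1, 0.64) = 1

1.00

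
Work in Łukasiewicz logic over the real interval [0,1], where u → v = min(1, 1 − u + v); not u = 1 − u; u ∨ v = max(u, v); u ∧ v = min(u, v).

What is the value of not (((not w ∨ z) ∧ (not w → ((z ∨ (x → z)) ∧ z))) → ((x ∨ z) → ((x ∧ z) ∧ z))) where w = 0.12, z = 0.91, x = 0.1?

0.72

not w: Łukasiewicz ¬ gives 1 − 0.12 = 0.88
(not w ∨ z) = max(0.88, 0.91) = 0.91
not w: Łukasiewicz ¬ gives 1 − 0.12 = 0.88
(x → z): min(1, 1 − 0.1 + 0.91) = 1
(z ∨ (x → z)) = max(0.91, 1) = 1
((z ∨ (x → z)) ∧ z) = min(1, 0.91) = 0.91
(not w → ((z ∨ (x → z)) ∧ z)): min(1, 1 − 0.88 + 0.91) = 1
((not w ∨ z) ∧ (not w → ((z ∨ (x → z)) ∧ z))) = min(0.91, 1) = 0.91
(x ∨ z) = max(0.1, 0.91) = 0.91
(x ∧ z) = min(0.1, 0.91) = 0.1
((x ∧ z) ∧ z) = min(0.1, 0.91) = 0.1
((x ∨ z) → ((x ∧ z) ∧ z)): min(1, 1 − 0.91 + 0.1) = 0.19
(((not w ∨ z) ∧ (not w → ((z ∨ (x → z)) ∧ z))) → ((x ∨ z) → ((x ∧ z) ∧ z))): min(1, 1 − 0.91 + 0.19) = 0.28
not (((not w ∨ z) ∧ (not w → ((z ∨ (x → z)) ∧ z))) → ((x ∨ z) → ((x ∧ z) ∧ z))): Łukasiewicz ¬ gives 1 − 0.28 = 0.72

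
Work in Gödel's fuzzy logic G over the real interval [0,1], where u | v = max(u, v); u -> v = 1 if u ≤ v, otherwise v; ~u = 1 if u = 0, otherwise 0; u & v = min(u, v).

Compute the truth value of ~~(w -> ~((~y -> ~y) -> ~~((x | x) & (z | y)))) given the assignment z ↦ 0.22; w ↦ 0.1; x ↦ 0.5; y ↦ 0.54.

0.00

~y: Gödel ¬ of 0.54 = 0 (operand ≠ 0)
~y: Gödel ¬ of 0.54 = 0 (operand ≠ 0)
(~y -> ~y): 0 ≤ 0, so result = 1
(x | x) = max(0.5, 0.5) = 0.5
(z | y) = max(0.22, 0.54) = 0.54
((x | x) & (z | y)) = min(0.5, 0.54) = 0.5
~((x | x) & (z | y)): Gödel ¬ of 0.5 = 0 (operand ≠ 0)
~~((x | x) & (z | y)): Gödel ¬ of 0 = 1 (operand is 0)
((~y -> ~y) -> ~~((x | x) & (z | y))): 1 ≤ 1, so result = 1
~((~y -> ~y) -> ~~((x | x) & (z | y))): Gödel ¬ of 1 = 0 (operand ≠ 0)
(w -> ~((~y -> ~y) -> ~~((x | x) & (z | y)))): 0.1 > 0, so result = 0
~(w -> ~((~y -> ~y) -> ~~((x | x) & (z | y)))): Gödel ¬ of 0 = 1 (operand is 0)
~~(w -> ~((~y -> ~y) -> ~~((x | x) & (z | y)))): Gödel ¬ of 1 = 0 (operand ≠ 0)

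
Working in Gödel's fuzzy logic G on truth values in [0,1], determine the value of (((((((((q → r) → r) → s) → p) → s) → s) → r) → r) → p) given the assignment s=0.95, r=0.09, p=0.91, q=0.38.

(q → r): 0.38 > 0.09, so result = 0.09
((q → r) → r): 0.09 ≤ 0.09, so result = 1
(((q → r) → r) → s): 1 > 0.95, so result = 0.95
((((q → r) → r) → s) → p): 0.95 > 0.91, so result = 0.91
(((((q → r) → r) → s) → p) → s): 0.91 ≤ 0.95, so result = 1
((((((q → r) → r) → s) → p) → s) → s): 1 > 0.95, so result = 0.95
(((((((q → r) → r) → s) → p) → s) → s) → r): 0.95 > 0.09, so result = 0.09
((((((((q → r) → r) → s) → p) → s) → s) → r) → r): 0.09 ≤ 0.09, so result = 1
(((((((((q → r) → r) → s) → p) → s) → s) → r) → r) → p): 1 > 0.91, so result = 0.91

0.91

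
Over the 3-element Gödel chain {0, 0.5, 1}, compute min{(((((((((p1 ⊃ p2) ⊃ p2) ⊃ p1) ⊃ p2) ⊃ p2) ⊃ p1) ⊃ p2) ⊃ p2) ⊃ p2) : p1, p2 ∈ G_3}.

0.00

The minimum is attained at p1 = 0.5, p2 = 0:
  (p1 ⊃ p2): 0.5 > 0, so result = 0
  ((p1 ⊃ p2) ⊃ p2): 0 ≤ 0, so result = 1
  (((p1 ⊃ p2) ⊃ p2) ⊃ p1): 1 > 0.5, so result = 0.5
  ((((p1 ⊃ p2) ⊃ p2) ⊃ p1) ⊃ p2): 0.5 > 0, so result = 0
  (((((p1 ⊃ p2) ⊃ p2) ⊃ p1) ⊃ p2) ⊃ p2): 0 ≤ 0, so result = 1
  ((((((p1 ⊃ p2) ⊃ p2) ⊃ p1) ⊃ p2) ⊃ p2) ⊃ p1): 1 > 0.5, so result = 0.5
  (((((((p1 ⊃ p2) ⊃ p2) ⊃ p1) ⊃ p2) ⊃ p2) ⊃ p1) ⊃ p2): 0.5 > 0, so result = 0
  ((((((((p1 ⊃ p2) ⊃ p2) ⊃ p1) ⊃ p2) ⊃ p2) ⊃ p1) ⊃ p2) ⊃ p2): 0 ≤ 0, so result = 1
  (((((((((p1 ⊃ p2) ⊃ p2) ⊃ p1) ⊃ p2) ⊃ p2) ⊃ p1) ⊃ p2) ⊃ p2) ⊃ p2): 1 > 0, so result = 0
Checking all 9 assignments confirms none give a value below 0.00.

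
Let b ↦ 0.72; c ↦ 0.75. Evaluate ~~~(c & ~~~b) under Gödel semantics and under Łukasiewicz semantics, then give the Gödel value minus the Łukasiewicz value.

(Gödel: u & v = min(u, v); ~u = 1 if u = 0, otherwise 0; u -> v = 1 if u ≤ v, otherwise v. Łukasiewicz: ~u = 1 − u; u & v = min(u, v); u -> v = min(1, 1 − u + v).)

Gödel evaluation:
  ~b: Gödel ¬ of 0.72 = 0 (operand ≠ 0)
  ~~b: Gödel ¬ of 0 = 1 (operand is 0)
  ~~~b: Gödel ¬ of 1 = 0 (operand ≠ 0)
  (c & ~~~b) = min(0.75, 0) = 0
  ~(c & ~~~b): Gödel ¬ of 0 = 1 (operand is 0)
  ~~(c & ~~~b): Gödel ¬ of 1 = 0 (operand ≠ 0)
  ~~~(c & ~~~b): Gödel ¬ of 0 = 1 (operand is 0)
  Gödel value = 1
Łukasiewicz evaluation:
  ~b: Łukasiewicz ¬ gives 1 − 0.72 = 0.28
  ~~b: Łukasiewicz ¬ gives 1 − 0.28 = 0.72
  ~~~b: Łukasiewicz ¬ gives 1 − 0.72 = 0.28
  (c & ~~~b) = min(0.75, 0.28) = 0.28
  ~(c & ~~~b): Łukasiewicz ¬ gives 1 − 0.28 = 0.72
  ~~(c & ~~~b): Łukasiewicz ¬ gives 1 − 0.72 = 0.28
  ~~~(c & ~~~b): Łukasiewicz ¬ gives 1 − 0.28 = 0.72
  Łukasiewicz value = 0.72
Difference: 1 − 0.72 = 0.28

0.28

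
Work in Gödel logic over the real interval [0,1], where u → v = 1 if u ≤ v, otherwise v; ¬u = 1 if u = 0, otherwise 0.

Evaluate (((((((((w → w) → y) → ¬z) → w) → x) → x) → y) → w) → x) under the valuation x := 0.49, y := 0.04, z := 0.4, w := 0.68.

(w → w): 0.68 ≤ 0.68, so result = 1
((w → w) → y): 1 > 0.04, so result = 0.04
¬z: Gödel ¬ of 0.4 = 0 (operand ≠ 0)
(((w → w) → y) → ¬z): 0.04 > 0, so result = 0
((((w → w) → y) → ¬z) → w): 0 ≤ 0.68, so result = 1
(((((w → w) → y) → ¬z) → w) → x): 1 > 0.49, so result = 0.49
((((((w → w) → y) → ¬z) → w) → x) → x): 0.49 ≤ 0.49, so result = 1
(((((((w → w) → y) → ¬z) → w) → x) → x) → y): 1 > 0.04, so result = 0.04
((((((((w → w) → y) → ¬z) → w) → x) → x) → y) → w): 0.04 ≤ 0.68, so result = 1
(((((((((w → w) → y) → ¬z) → w) → x) → x) → y) → w) → x): 1 > 0.49, so result = 0.49

0.49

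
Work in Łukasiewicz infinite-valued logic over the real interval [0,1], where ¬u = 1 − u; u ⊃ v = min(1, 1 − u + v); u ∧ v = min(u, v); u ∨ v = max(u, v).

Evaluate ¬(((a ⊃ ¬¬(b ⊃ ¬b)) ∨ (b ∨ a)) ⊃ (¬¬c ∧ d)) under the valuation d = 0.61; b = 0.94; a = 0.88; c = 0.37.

¬b: Łukasiewicz ¬ gives 1 − 0.94 = 0.06
(b ⊃ ¬b): min(1, 1 − 0.94 + 0.06) = 0.12
¬(b ⊃ ¬b): Łukasiewicz ¬ gives 1 − 0.12 = 0.88
¬¬(b ⊃ ¬b): Łukasiewicz ¬ gives 1 − 0.88 = 0.12
(a ⊃ ¬¬(b ⊃ ¬b)): min(1, 1 − 0.88 + 0.12) = 0.24
(b ∨ a) = max(0.94, 0.88) = 0.94
((a ⊃ ¬¬(b ⊃ ¬b)) ∨ (b ∨ a)) = max(0.24, 0.94) = 0.94
¬c: Łukasiewicz ¬ gives 1 − 0.37 = 0.63
¬¬c: Łukasiewicz ¬ gives 1 − 0.63 = 0.37
(¬¬c ∧ d) = min(0.37, 0.61) = 0.37
(((a ⊃ ¬¬(b ⊃ ¬b)) ∨ (b ∨ a)) ⊃ (¬¬c ∧ d)): min(1, 1 − 0.94 + 0.37) = 0.43
¬(((a ⊃ ¬¬(b ⊃ ¬b)) ∨ (b ∨ a)) ⊃ (¬¬c ∧ d)): Łukasiewicz ¬ gives 1 − 0.43 = 0.57

0.57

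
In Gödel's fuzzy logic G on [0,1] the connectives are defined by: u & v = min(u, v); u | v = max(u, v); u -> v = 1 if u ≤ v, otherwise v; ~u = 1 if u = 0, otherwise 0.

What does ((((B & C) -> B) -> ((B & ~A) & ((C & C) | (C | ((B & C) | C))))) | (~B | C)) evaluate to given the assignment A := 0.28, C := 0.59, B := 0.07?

0.59

(B & C) = min(0.07, 0.59) = 0.07
((B & C) -> B): 0.07 ≤ 0.07, so result = 1
~A: Gödel ¬ of 0.28 = 0 (operand ≠ 0)
(B & ~A) = min(0.07, 0) = 0
(C & C) = min(0.59, 0.59) = 0.59
(B & C) = min(0.07, 0.59) = 0.07
((B & C) | C) = max(0.07, 0.59) = 0.59
(C | ((B & C) | C)) = max(0.59, 0.59) = 0.59
((C & C) | (C | ((B & C) | C))) = max(0.59, 0.59) = 0.59
((B & ~A) & ((C & C) | (C | ((B & C) | C)))) = min(0, 0.59) = 0
(((B & C) -> B) -> ((B & ~A) & ((C & C) | (C | ((B & C) | C))))): 1 > 0, so result = 0
~B: Gödel ¬ of 0.07 = 0 (operand ≠ 0)
(~B | C) = max(0, 0.59) = 0.59
((((B & C) -> B) -> ((B & ~A) & ((C & C) | (C | ((B & C) | C))))) | (~B | C)) = max(0, 0.59) = 0.59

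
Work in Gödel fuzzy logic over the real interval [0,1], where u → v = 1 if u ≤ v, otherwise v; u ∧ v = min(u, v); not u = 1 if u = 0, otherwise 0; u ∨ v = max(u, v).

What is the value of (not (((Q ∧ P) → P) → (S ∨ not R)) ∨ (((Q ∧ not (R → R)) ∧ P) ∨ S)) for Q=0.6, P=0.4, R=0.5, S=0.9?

0.90

(Q ∧ P) = min(0.6, 0.4) = 0.4
((Q ∧ P) → P): 0.4 ≤ 0.4, so result = 1
not R: Gödel ¬ of 0.5 = 0 (operand ≠ 0)
(S ∨ not R) = max(0.9, 0) = 0.9
(((Q ∧ P) → P) → (S ∨ not R)): 1 > 0.9, so result = 0.9
not (((Q ∧ P) → P) → (S ∨ not R)): Gödel ¬ of 0.9 = 0 (operand ≠ 0)
(R → R): 0.5 ≤ 0.5, so result = 1
not (R → R): Gödel ¬ of 1 = 0 (operand ≠ 0)
(Q ∧ not (R → R)) = min(0.6, 0) = 0
((Q ∧ not (R → R)) ∧ P) = min(0, 0.4) = 0
(((Q ∧ not (R → R)) ∧ P) ∨ S) = max(0, 0.9) = 0.9
(not (((Q ∧ P) → P) → (S ∨ not R)) ∨ (((Q ∧ not (R → R)) ∧ P) ∨ S)) = max(0, 0.9) = 0.9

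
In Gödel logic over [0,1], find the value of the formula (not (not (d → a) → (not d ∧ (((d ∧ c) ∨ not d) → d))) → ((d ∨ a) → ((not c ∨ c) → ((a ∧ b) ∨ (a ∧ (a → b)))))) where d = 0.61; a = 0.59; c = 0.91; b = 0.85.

1.00

(d → a): 0.61 > 0.59, so result = 0.59
not (d → a): Gödel ¬ of 0.59 = 0 (operand ≠ 0)
not d: Gödel ¬ of 0.61 = 0 (operand ≠ 0)
(d ∧ c) = min(0.61, 0.91) = 0.61
not d: Gödel ¬ of 0.61 = 0 (operand ≠ 0)
((d ∧ c) ∨ not d) = max(0.61, 0) = 0.61
(((d ∧ c) ∨ not d) → d): 0.61 ≤ 0.61, so result = 1
(not d ∧ (((d ∧ c) ∨ not d) → d)) = min(0, 1) = 0
(not (d → a) → (not d ∧ (((d ∧ c) ∨ not d) → d))): 0 ≤ 0, so result = 1
not (not (d → a) → (not d ∧ (((d ∧ c) ∨ not d) → d))): Gödel ¬ of 1 = 0 (operand ≠ 0)
(d ∨ a) = max(0.61, 0.59) = 0.61
not c: Gödel ¬ of 0.91 = 0 (operand ≠ 0)
(not c ∨ c) = max(0, 0.91) = 0.91
(a ∧ b) = min(0.59, 0.85) = 0.59
(a → b): 0.59 ≤ 0.85, so result = 1
(a ∧ (a → b)) = min(0.59, 1) = 0.59
((a ∧ b) ∨ (a ∧ (a → b))) = max(0.59, 0.59) = 0.59
((not c ∨ c) → ((a ∧ b) ∨ (a ∧ (a → b)))): 0.91 > 0.59, so result = 0.59
((d ∨ a) → ((not c ∨ c) → ((a ∧ b) ∨ (a ∧ (a → b))))): 0.61 > 0.59, so result = 0.59
(not (not (d → a) → (not d ∧ (((d ∧ c) ∨ not d) → d))) → ((d ∨ a) → ((not c ∨ c) → ((a ∧ b) ∨ (a ∧ (a → b)))))): 0 ≤ 0.59, so result = 1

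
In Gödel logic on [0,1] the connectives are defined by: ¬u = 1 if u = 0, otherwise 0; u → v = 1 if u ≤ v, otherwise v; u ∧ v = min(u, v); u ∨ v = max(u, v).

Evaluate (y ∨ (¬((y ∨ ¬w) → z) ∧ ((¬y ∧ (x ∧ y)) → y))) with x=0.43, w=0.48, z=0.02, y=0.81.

¬w: Gödel ¬ of 0.48 = 0 (operand ≠ 0)
(y ∨ ¬w) = max(0.81, 0) = 0.81
((y ∨ ¬w) → z): 0.81 > 0.02, so result = 0.02
¬((y ∨ ¬w) → z): Gödel ¬ of 0.02 = 0 (operand ≠ 0)
¬y: Gödel ¬ of 0.81 = 0 (operand ≠ 0)
(x ∧ y) = min(0.43, 0.81) = 0.43
(¬y ∧ (x ∧ y)) = min(0, 0.43) = 0
((¬y ∧ (x ∧ y)) → y): 0 ≤ 0.81, so result = 1
(¬((y ∨ ¬w) → z) ∧ ((¬y ∧ (x ∧ y)) → y)) = min(0, 1) = 0
(y ∨ (¬((y ∨ ¬w) → z) ∧ ((¬y ∧ (x ∧ y)) → y))) = max(0.81, 0) = 0.81

0.81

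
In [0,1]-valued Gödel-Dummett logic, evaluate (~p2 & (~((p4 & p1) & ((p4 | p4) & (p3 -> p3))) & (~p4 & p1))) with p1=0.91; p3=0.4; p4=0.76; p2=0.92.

~p2: Gödel ¬ of 0.92 = 0 (operand ≠ 0)
(p4 & p1) = min(0.76, 0.91) = 0.76
(p4 | p4) = max(0.76, 0.76) = 0.76
(p3 -> p3): 0.4 ≤ 0.4, so result = 1
((p4 | p4) & (p3 -> p3)) = min(0.76, 1) = 0.76
((p4 & p1) & ((p4 | p4) & (p3 -> p3))) = min(0.76, 0.76) = 0.76
~((p4 & p1) & ((p4 | p4) & (p3 -> p3))): Gödel ¬ of 0.76 = 0 (operand ≠ 0)
~p4: Gödel ¬ of 0.76 = 0 (operand ≠ 0)
(~p4 & p1) = min(0, 0.91) = 0
(~((p4 & p1) & ((p4 | p4) & (p3 -> p3))) & (~p4 & p1)) = min(0, 0) = 0
(~p2 & (~((p4 & p1) & ((p4 | p4) & (p3 -> p3))) & (~p4 & p1))) = min(0, 0) = 0

0.00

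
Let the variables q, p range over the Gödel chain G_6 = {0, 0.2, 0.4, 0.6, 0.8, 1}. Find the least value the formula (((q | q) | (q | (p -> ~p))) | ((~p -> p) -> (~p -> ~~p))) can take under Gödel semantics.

Every assignment gives 1. For instance at q = 0, p = 0:
  (q | q) = max(0, 0) = 0
  ~p: Gödel ¬ of 0 = 1 (operand is 0)
  (p -> ~p): 0 ≤ 1, so result = 1
  (q | (p -> ~p)) = max(0, 1) = 1
  ((q | q) | (q | (p -> ~p))) = max(0, 1) = 1
  ~p: Gödel ¬ of 0 = 1 (operand is 0)
  (~p -> p): 1 > 0, so result = 0
  ~p: Gödel ¬ of 0 = 1 (operand is 0)
  ~p: Gödel ¬ of 0 = 1 (operand is 0)
  ~~p: Gödel ¬ of 1 = 0 (operand ≠ 0)
  (~p -> ~~p): 1 > 0, so result = 0
  ((~p -> p) -> (~p -> ~~p)): 0 ≤ 0, so result = 1
  (((q | q) | (q | (p -> ~p))) | ((~p -> p) -> (~p -> ~~p))) = max(1, 1) = 1
All 36 assignments give value 1 — the formula is a G_6-tautology.

1.00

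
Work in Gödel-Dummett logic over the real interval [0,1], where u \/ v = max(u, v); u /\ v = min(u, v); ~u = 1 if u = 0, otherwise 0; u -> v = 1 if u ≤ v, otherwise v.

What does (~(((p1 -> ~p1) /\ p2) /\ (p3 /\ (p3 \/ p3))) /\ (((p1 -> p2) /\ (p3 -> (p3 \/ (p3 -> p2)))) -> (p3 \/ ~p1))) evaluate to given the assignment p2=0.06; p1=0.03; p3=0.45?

~p1: Gödel ¬ of 0.03 = 0 (operand ≠ 0)
(p1 -> ~p1): 0.03 > 0, so result = 0
((p1 -> ~p1) /\ p2) = min(0, 0.06) = 0
(p3 \/ p3) = max(0.45, 0.45) = 0.45
(p3 /\ (p3 \/ p3)) = min(0.45, 0.45) = 0.45
(((p1 -> ~p1) /\ p2) /\ (p3 /\ (p3 \/ p3))) = min(0, 0.45) = 0
~(((p1 -> ~p1) /\ p2) /\ (p3 /\ (p3 \/ p3))): Gödel ¬ of 0 = 1 (operand is 0)
(p1 -> p2): 0.03 ≤ 0.06, so result = 1
(p3 -> p2): 0.45 > 0.06, so result = 0.06
(p3 \/ (p3 -> p2)) = max(0.45, 0.06) = 0.45
(p3 -> (p3 \/ (p3 -> p2))): 0.45 ≤ 0.45, so result = 1
((p1 -> p2) /\ (p3 -> (p3 \/ (p3 -> p2)))) = min(1, 1) = 1
~p1: Gödel ¬ of 0.03 = 0 (operand ≠ 0)
(p3 \/ ~p1) = max(0.45, 0) = 0.45
(((p1 -> p2) /\ (p3 -> (p3 \/ (p3 -> p2)))) -> (p3 \/ ~p1)): 1 > 0.45, so result = 0.45
(~(((p1 -> ~p1) /\ p2) /\ (p3 /\ (p3 \/ p3))) /\ (((p1 -> p2) /\ (p3 -> (p3 \/ (p3 -> p2)))) -> (p3 \/ ~p1))) = min(1, 0.45) = 0.45

0.45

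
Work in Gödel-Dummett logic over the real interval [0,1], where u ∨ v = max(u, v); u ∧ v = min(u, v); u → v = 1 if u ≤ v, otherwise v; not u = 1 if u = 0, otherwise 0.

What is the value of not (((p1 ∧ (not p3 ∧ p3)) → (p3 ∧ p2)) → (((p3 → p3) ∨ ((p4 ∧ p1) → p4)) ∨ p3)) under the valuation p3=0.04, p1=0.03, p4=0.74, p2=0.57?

not p3: Gödel ¬ of 0.04 = 0 (operand ≠ 0)
(not p3 ∧ p3) = min(0, 0.04) = 0
(p1 ∧ (not p3 ∧ p3)) = min(0.03, 0) = 0
(p3 ∧ p2) = min(0.04, 0.57) = 0.04
((p1 ∧ (not p3 ∧ p3)) → (p3 ∧ p2)): 0 ≤ 0.04, so result = 1
(p3 → p3): 0.04 ≤ 0.04, so result = 1
(p4 ∧ p1) = min(0.74, 0.03) = 0.03
((p4 ∧ p1) → p4): 0.03 ≤ 0.74, so result = 1
((p3 → p3) ∨ ((p4 ∧ p1) → p4)) = max(1, 1) = 1
(((p3 → p3) ∨ ((p4 ∧ p1) → p4)) ∨ p3) = max(1, 0.04) = 1
(((p1 ∧ (not p3 ∧ p3)) → (p3 ∧ p2)) → (((p3 → p3) ∨ ((p4 ∧ p1) → p4)) ∨ p3)): 1 ≤ 1, so result = 1
not (((p1 ∧ (not p3 ∧ p3)) → (p3 ∧ p2)) → (((p3 → p3) ∨ ((p4 ∧ p1) → p4)) ∨ p3)): Gödel ¬ of 1 = 0 (operand ≠ 0)

0.00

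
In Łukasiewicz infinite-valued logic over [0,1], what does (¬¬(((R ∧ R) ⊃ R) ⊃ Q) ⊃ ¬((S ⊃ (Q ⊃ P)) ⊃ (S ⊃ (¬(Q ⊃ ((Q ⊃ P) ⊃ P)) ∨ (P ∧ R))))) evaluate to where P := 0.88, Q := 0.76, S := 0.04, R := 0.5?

0.24

(R ∧ R) = min(0.5, 0.5) = 0.5
((R ∧ R) ⊃ R): min(1, 1 − 0.5 + 0.5) = 1
(((R ∧ R) ⊃ R) ⊃ Q): min(1, 1 − 1 + 0.76) = 0.76
¬(((R ∧ R) ⊃ R) ⊃ Q): Łukasiewicz ¬ gives 1 − 0.76 = 0.24
¬¬(((R ∧ R) ⊃ R) ⊃ Q): Łukasiewicz ¬ gives 1 − 0.24 = 0.76
(Q ⊃ P): min(1, 1 − 0.76 + 0.88) = 1
(S ⊃ (Q ⊃ P)): min(1, 1 − 0.04 + 1) = 1
(Q ⊃ P): min(1, 1 − 0.76 + 0.88) = 1
((Q ⊃ P) ⊃ P): min(1, 1 − 1 + 0.88) = 0.88
(Q ⊃ ((Q ⊃ P) ⊃ P)): min(1, 1 − 0.76 + 0.88) = 1
¬(Q ⊃ ((Q ⊃ P) ⊃ P)): Łukasiewicz ¬ gives 1 − 1 = 0
(P ∧ R) = min(0.88, 0.5) = 0.5
(¬(Q ⊃ ((Q ⊃ P) ⊃ P)) ∨ (P ∧ R)) = max(0, 0.5) = 0.5
(S ⊃ (¬(Q ⊃ ((Q ⊃ P) ⊃ P)) ∨ (P ∧ R))): min(1, 1 − 0.04 + 0.5) = 1
((S ⊃ (Q ⊃ P)) ⊃ (S ⊃ (¬(Q ⊃ ((Q ⊃ P) ⊃ P)) ∨ (P ∧ R)))): min(1, 1 − 1 + 1) = 1
¬((S ⊃ (Q ⊃ P)) ⊃ (S ⊃ (¬(Q ⊃ ((Q ⊃ P) ⊃ P)) ∨ (P ∧ R)))): Łukasiewicz ¬ gives 1 − 1 = 0
(¬¬(((R ∧ R) ⊃ R) ⊃ Q) ⊃ ¬((S ⊃ (Q ⊃ P)) ⊃ (S ⊃ (¬(Q ⊃ ((Q ⊃ P) ⊃ P)) ∨ (P ∧ R))))): min(1, 1 − 0.76 + 0) = 0.24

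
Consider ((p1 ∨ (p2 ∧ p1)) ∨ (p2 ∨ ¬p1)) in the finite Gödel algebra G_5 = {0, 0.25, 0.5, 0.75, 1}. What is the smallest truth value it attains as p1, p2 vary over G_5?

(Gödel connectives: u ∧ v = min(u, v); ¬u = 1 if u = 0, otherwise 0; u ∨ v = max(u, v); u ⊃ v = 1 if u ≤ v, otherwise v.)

0.25

The minimum is attained at p1 = 0.25, p2 = 0:
  (p2 ∧ p1) = min(0, 0.25) = 0
  (p1 ∨ (p2 ∧ p1)) = max(0.25, 0) = 0.25
  ¬p1: Gödel ¬ of 0.25 = 0 (operand ≠ 0)
  (p2 ∨ ¬p1) = max(0, 0) = 0
  ((p1 ∨ (p2 ∧ p1)) ∨ (p2 ∨ ¬p1)) = max(0.25, 0) = 0.25
Checking all 25 assignments confirms none give a value below 0.25.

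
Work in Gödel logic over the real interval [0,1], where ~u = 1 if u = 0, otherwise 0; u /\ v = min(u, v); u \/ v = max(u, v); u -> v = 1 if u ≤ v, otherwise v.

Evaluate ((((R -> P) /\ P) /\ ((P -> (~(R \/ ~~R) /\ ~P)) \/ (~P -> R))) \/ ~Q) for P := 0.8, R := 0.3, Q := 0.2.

(R -> P): 0.3 ≤ 0.8, so result = 1
((R -> P) /\ P) = min(1, 0.8) = 0.8
~R: Gödel ¬ of 0.3 = 0 (operand ≠ 0)
~~R: Gödel ¬ of 0 = 1 (operand is 0)
(R \/ ~~R) = max(0.3, 1) = 1
~(R \/ ~~R): Gödel ¬ of 1 = 0 (operand ≠ 0)
~P: Gödel ¬ of 0.8 = 0 (operand ≠ 0)
(~(R \/ ~~R) /\ ~P) = min(0, 0) = 0
(P -> (~(R \/ ~~R) /\ ~P)): 0.8 > 0, so result = 0
~P: Gödel ¬ of 0.8 = 0 (operand ≠ 0)
(~P -> R): 0 ≤ 0.3, so result = 1
((P -> (~(R \/ ~~R) /\ ~P)) \/ (~P -> R)) = max(0, 1) = 1
(((R -> P) /\ P) /\ ((P -> (~(R \/ ~~R) /\ ~P)) \/ (~P -> R))) = min(0.8, 1) = 0.8
~Q: Gödel ¬ of 0.2 = 0 (operand ≠ 0)
((((R -> P) /\ P) /\ ((P -> (~(R \/ ~~R) /\ ~P)) \/ (~P -> R))) \/ ~Q) = max(0.8, 0) = 0.8

0.80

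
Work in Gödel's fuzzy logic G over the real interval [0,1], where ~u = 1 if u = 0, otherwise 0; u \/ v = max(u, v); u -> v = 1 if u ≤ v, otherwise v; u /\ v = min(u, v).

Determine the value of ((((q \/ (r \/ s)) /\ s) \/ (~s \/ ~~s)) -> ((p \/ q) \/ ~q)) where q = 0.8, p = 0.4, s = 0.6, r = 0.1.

(r \/ s) = max(0.1, 0.6) = 0.6
(q \/ (r \/ s)) = max(0.8, 0.6) = 0.8
((q \/ (r \/ s)) /\ s) = min(0.8, 0.6) = 0.6
~s: Gödel ¬ of 0.6 = 0 (operand ≠ 0)
~s: Gödel ¬ of 0.6 = 0 (operand ≠ 0)
~~s: Gödel ¬ of 0 = 1 (operand is 0)
(~s \/ ~~s) = max(0, 1) = 1
(((q \/ (r \/ s)) /\ s) \/ (~s \/ ~~s)) = max(0.6, 1) = 1
(p \/ q) = max(0.4, 0.8) = 0.8
~q: Gödel ¬ of 0.8 = 0 (operand ≠ 0)
((p \/ q) \/ ~q) = max(0.8, 0) = 0.8
((((q \/ (r \/ s)) /\ s) \/ (~s \/ ~~s)) -> ((p \/ q) \/ ~q)): 1 > 0.8, so result = 0.8

0.80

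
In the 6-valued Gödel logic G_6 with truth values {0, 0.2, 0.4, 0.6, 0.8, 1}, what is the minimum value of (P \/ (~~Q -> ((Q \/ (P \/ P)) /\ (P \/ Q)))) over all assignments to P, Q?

0.20

The minimum is attained at P = 0, Q = 0.2:
  ~Q: Gödel ¬ of 0.2 = 0 (operand ≠ 0)
  ~~Q: Gödel ¬ of 0 = 1 (operand is 0)
  (P \/ P) = max(0, 0) = 0
  (Q \/ (P \/ P)) = max(0.2, 0) = 0.2
  (P \/ Q) = max(0, 0.2) = 0.2
  ((Q \/ (P \/ P)) /\ (P \/ Q)) = min(0.2, 0.2) = 0.2
  (~~Q -> ((Q \/ (P \/ P)) /\ (P \/ Q))): 1 > 0.2, so result = 0.2
  (P \/ (~~Q -> ((Q \/ (P \/ P)) /\ (P \/ Q)))) = max(0, 0.2) = 0.2
Checking all 36 assignments confirms none give a value below 0.20.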